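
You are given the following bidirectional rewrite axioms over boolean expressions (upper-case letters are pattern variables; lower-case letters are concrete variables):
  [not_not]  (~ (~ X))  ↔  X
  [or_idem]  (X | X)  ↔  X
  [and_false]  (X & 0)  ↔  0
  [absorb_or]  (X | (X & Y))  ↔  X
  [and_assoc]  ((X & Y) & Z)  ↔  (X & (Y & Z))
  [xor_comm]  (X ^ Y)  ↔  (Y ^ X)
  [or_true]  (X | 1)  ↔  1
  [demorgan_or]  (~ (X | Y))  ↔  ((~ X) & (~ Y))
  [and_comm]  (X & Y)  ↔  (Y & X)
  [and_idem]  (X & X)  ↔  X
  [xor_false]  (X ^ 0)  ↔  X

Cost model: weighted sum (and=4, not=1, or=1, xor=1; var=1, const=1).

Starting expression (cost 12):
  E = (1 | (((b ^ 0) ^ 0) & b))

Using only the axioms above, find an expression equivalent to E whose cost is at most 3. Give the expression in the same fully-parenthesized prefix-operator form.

(1 | b)   [cost 3]

1. [xor_false →] ((b ^ 0) ^ 0)  →  (b ^ 0);  E = (1 | ((b ^ 0) & b))
2. [xor_false →] (b ^ 0)  →  b;  E = (1 | (b & b))
3. [and_idem →] (b & b)  →  b;  cost 3 ≤ 3, done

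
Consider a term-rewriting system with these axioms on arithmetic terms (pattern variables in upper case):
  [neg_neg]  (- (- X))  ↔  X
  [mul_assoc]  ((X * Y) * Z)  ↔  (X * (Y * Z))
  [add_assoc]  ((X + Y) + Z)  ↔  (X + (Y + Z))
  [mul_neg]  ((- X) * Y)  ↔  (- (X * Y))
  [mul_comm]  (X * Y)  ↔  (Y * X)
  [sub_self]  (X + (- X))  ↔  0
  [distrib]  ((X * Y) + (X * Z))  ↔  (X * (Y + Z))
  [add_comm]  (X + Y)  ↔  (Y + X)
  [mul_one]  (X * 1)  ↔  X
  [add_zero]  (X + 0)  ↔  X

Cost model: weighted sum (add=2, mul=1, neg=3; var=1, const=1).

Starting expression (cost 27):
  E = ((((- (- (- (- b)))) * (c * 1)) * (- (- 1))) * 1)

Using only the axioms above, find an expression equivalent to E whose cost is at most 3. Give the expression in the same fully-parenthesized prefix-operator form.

step 1: neg_neg (→) rewrites (- (- (- (- b)))) into (- (- b)), now ((((- (- b)) * (c * 1)) * (- (- 1))) * 1)
step 2: mul_one (→) rewrites (c * 1) into c, now ((((- (- b)) * c) * (- (- 1))) * 1)
step 3: neg_neg (→) rewrites (- (- 1)) into 1, now ((((- (- b)) * c) * 1) * 1)
step 4: mul_one (→) rewrites ((((- (- b)) * c) * 1) * 1) into (((- (- b)) * c) * 1)
step 5: mul_one (→) rewrites (((- (- b)) * c) * 1) into ((- (- b)) * c)
step 6: neg_neg (→) rewrites (- (- b)) into b, reaching cost 3 (bound 3)

(b * c)   [cost 3]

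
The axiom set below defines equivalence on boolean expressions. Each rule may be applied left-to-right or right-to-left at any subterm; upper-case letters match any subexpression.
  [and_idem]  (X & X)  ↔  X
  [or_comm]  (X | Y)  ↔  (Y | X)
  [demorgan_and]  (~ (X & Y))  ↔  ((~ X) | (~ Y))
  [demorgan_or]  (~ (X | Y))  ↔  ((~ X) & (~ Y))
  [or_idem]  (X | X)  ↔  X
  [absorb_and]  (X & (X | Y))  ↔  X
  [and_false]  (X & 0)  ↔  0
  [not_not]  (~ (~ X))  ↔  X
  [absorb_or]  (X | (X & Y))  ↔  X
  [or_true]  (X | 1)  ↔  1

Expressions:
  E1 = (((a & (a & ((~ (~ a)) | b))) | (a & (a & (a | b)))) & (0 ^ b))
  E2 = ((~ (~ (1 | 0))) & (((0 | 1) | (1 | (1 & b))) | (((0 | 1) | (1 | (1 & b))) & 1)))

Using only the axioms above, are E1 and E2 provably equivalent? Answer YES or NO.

NO

The axioms are sound identities: if E1 ↔* E2 then E1 and E2 evaluate identically under any assignment.
Under a=0, b=0: E1 evaluates to 0, E2 to 1. Distinct ⇒ no rewrite sequence connects them.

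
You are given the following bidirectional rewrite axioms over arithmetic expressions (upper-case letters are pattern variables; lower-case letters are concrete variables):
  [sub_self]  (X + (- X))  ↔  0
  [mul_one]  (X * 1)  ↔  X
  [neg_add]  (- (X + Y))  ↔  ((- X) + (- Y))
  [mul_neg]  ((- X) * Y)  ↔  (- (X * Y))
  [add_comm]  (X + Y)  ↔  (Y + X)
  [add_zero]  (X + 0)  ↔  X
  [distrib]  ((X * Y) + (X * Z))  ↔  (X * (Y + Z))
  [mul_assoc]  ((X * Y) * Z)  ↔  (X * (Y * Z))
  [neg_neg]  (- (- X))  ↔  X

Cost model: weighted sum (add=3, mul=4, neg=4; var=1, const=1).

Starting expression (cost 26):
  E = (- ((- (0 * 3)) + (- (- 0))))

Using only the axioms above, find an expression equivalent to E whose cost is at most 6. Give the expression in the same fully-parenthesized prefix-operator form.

(0 * 3)   [cost 6]

step 1: neg_neg (→) rewrites (- (- 0)) into 0, now (- ((- (0 * 3)) + 0))
step 2: add_zero (→) rewrites ((- (0 * 3)) + 0) into (- (0 * 3)), now (- (- (0 * 3)))
step 3: neg_neg (→) rewrites (- (- (0 * 3))) into (0 * 3), reaching cost 6 (bound 6)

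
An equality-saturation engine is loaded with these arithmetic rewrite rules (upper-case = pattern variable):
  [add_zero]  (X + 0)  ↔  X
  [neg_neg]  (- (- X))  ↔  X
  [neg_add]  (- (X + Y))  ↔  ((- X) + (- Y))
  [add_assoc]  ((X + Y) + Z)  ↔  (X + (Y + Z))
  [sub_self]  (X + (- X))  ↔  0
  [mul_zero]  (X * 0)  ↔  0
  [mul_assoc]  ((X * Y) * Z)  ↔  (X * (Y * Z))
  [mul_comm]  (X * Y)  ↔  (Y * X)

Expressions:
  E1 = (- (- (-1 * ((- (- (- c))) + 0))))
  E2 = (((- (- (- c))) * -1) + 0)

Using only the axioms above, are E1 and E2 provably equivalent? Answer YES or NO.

YES

1. [neg_neg →] (- (- (-1 * ((- (- (- c))) + 0))))  →  (-1 * ((- (- (- c))) + 0))
2. [neg_neg →] (- (- c))  →  c;  E1 = (-1 * ((- c) + 0))
3. [add_zero →] ((- c) + 0)  →  (- c);  E1 = (-1 * (- c))
4. [mul_comm →] (-1 * (- c))  →  ((- c) * -1)
5. [add_zero ←] ((- c) * -1)  →  (((- c) * -1) + 0)
6. [neg_neg ←] c  →  (- (- c));  this is E2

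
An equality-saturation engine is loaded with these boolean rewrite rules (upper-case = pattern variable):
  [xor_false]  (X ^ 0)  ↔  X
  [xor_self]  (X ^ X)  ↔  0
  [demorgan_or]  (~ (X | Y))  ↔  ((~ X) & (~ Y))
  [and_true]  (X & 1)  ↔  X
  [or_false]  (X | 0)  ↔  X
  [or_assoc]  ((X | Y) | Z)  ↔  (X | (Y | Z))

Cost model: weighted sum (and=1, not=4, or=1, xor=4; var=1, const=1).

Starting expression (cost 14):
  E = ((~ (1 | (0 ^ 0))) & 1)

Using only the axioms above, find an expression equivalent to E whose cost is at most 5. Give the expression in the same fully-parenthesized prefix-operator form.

(~ 1)   [cost 5]

step 1: xor_false (→) rewrites (0 ^ 0) into 0, now ((~ (1 | 0)) & 1)
step 2: or_false (→) rewrites (1 | 0) into 1, now ((~ 1) & 1)
step 3: and_true (→) rewrites ((~ 1) & 1) into (~ 1), reaching cost 5 (bound 5)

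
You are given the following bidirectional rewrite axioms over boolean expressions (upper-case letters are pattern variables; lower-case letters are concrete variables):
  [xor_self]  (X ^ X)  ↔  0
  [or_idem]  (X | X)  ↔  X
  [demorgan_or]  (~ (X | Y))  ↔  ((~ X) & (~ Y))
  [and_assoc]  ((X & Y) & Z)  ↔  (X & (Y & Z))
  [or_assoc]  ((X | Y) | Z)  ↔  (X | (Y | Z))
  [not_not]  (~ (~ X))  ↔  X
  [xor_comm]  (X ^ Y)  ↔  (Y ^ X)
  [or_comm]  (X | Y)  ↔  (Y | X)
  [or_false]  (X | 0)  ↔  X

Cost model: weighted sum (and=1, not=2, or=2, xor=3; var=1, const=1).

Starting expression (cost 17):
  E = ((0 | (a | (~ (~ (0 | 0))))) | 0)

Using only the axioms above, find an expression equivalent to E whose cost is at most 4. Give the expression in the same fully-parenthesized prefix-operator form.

(a | 0)   [cost 4]

step 1: or_idem (→) rewrites (0 | 0) into 0, now ((0 | (a | (~ (~ 0)))) | 0)
step 2: not_not (→) rewrites (~ (~ 0)) into 0, now ((0 | (a | 0)) | 0)
step 3: or_comm (→) rewrites (0 | (a | 0)) into ((a | 0) | 0), now (((a | 0) | 0) | 0)
step 4: or_false (→) rewrites (a | 0) into a, now ((a | 0) | 0)
step 5: or_false (→) rewrites (a | 0) into a, reaching cost 4 (bound 4)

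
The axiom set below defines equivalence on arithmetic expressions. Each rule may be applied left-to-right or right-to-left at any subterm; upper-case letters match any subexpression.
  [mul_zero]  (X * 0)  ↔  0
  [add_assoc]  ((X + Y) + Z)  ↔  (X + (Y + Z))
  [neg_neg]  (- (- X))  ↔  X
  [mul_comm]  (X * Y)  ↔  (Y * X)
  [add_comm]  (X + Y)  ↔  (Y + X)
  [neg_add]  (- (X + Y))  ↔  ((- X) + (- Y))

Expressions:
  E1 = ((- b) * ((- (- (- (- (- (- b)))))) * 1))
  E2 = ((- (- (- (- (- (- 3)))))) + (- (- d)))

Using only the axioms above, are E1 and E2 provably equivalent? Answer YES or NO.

NO

The axioms are sound identities: if E1 ↔* E2 then E1 and E2 evaluate identically under any assignment.
Under b=0, d=0: E1 evaluates to 0, E2 to 3. Distinct ⇒ no rewrite sequence connects them.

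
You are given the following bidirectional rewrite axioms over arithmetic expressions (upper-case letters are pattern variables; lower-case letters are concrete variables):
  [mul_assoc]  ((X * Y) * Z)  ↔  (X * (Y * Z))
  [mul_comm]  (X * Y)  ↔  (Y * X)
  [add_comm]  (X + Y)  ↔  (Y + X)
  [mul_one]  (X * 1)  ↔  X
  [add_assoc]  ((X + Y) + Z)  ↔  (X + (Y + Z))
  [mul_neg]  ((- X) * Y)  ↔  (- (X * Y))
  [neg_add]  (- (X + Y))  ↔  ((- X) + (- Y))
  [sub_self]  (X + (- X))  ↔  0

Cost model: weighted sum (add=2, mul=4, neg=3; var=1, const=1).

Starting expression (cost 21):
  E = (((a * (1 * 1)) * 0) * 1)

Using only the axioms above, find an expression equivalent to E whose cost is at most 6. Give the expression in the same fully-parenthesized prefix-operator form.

step 1: mul_one (→) rewrites (1 * 1) into 1, now (((a * 1) * 0) * 1)
step 2: mul_one (→) rewrites (((a * 1) * 0) * 1) into ((a * 1) * 0)
step 3: mul_one (→) rewrites (a * 1) into a, reaching cost 6 (bound 6)

(a * 0)   [cost 6]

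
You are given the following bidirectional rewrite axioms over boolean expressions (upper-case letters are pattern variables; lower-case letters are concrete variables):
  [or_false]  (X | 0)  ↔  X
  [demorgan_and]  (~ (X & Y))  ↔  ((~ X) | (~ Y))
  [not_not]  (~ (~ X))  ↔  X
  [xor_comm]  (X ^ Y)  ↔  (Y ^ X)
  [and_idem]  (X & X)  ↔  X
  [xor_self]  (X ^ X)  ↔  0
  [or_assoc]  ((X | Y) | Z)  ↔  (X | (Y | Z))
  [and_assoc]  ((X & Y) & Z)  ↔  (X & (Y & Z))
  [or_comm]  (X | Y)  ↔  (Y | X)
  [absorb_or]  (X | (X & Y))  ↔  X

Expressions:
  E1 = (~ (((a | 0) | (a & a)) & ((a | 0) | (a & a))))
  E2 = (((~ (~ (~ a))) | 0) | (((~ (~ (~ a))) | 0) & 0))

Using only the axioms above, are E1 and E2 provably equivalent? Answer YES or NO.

step 1: and_idem (→) rewrites (((a | 0) | (a & a)) & ((a | 0) | (a & a))) into ((a | 0) | (a & a)), now (~ ((a | 0) | (a & a)))
step 2: or_false (→) rewrites (a | 0) into a, now (~ (a | (a & a)))
step 3: absorb_or (→) rewrites (a | (a & a)) into a, now (~ a)
step 4: or_false (←) rewrites (~ a) into ((~ a) | 0)
step 5: not_not (←) rewrites a into (~ (~ a)), now ((~ (~ (~ a))) | 0)
step 6: absorb_or (←) rewrites ((~ (~ (~ a))) | 0) into (((~ (~ (~ a))) | 0) | (((~ (~ (~ a))) | 0) & 0)), which is E2

YES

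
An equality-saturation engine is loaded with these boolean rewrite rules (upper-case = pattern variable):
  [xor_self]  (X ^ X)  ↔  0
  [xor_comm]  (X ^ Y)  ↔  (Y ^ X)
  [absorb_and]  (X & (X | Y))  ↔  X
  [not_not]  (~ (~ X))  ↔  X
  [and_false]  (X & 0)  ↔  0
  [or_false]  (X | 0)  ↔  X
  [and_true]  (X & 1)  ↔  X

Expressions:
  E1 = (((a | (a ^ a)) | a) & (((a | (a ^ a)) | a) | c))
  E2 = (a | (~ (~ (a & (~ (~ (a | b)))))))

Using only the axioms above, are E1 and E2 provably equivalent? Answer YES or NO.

step 1: absorb_and (→) rewrites (((a | (a ^ a)) | a) & (((a | (a ^ a)) | a) | c)) into ((a | (a ^ a)) | a)
step 2: xor_self (→) rewrites (a ^ a) into 0, now ((a | 0) | a)
step 3: or_false (→) rewrites (a | 0) into a, now (a | a)
step 4: not_not (←) rewrites a into (~ (~ a)), now (a | (~ (~ a)))
step 5: absorb_and (←) rewrites a into (a & (a | b)), now (a | (~ (~ (a & (a | b)))))
step 6: not_not (←) rewrites (a | b) into (~ (~ (a | b))), which is E2

YES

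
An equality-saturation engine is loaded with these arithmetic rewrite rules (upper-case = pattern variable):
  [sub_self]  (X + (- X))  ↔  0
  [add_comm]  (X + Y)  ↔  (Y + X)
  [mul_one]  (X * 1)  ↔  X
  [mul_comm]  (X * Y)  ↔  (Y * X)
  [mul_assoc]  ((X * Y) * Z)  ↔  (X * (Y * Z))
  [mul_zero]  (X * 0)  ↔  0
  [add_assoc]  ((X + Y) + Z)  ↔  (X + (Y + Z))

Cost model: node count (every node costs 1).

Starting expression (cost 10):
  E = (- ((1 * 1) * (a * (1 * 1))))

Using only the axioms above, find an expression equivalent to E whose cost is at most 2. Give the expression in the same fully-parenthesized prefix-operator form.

(- a)   [cost 2]

(1) (1 * 1)  =[mul_one →]=  1    ⊢ (- ((1 * 1) * (a * 1)))
(2) (a * 1)  =[mul_one →]=  a    ⊢ (- ((1 * 1) * a))
(3) (1 * 1)  =[mul_one →]=  1    ⊢ (- (1 * a))
(4) (1 * a)  =[mul_comm →]=  (a * 1)    ⊢ (- (a * 1))
(5) (a * 1)  =[mul_one →]=  a    ⊢ cost 2, within 2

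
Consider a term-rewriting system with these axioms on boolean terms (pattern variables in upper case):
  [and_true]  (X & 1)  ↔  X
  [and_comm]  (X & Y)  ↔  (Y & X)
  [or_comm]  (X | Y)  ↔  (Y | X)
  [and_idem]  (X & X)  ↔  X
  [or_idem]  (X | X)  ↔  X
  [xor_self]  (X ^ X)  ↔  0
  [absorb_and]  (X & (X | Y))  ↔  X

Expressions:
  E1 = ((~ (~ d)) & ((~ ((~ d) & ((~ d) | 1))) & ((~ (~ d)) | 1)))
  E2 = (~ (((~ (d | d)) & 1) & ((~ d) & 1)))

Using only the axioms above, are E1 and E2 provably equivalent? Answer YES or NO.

1. [absorb_and →] ((~ d) & ((~ d) | 1))  →  (~ d);  E1 = ((~ (~ d)) & ((~ (~ d)) & ((~ (~ d)) | 1)))
2. [absorb_and →] ((~ (~ d)) & ((~ (~ d)) | 1))  →  (~ (~ d));  E1 = ((~ (~ d)) & (~ (~ d)))
3. [and_idem →] ((~ (~ d)) & (~ (~ d)))  →  (~ (~ d))
4. [and_true ←] (~ d)  →  ((~ d) & 1);  E1 = (~ ((~ d) & 1))
5. [and_idem ←] ((~ d) & 1)  →  (((~ d) & 1) & ((~ d) & 1));  E1 = (~ (((~ d) & 1) & ((~ d) & 1)))
6. [or_idem ←] d  →  (d | d);  this is E2

YES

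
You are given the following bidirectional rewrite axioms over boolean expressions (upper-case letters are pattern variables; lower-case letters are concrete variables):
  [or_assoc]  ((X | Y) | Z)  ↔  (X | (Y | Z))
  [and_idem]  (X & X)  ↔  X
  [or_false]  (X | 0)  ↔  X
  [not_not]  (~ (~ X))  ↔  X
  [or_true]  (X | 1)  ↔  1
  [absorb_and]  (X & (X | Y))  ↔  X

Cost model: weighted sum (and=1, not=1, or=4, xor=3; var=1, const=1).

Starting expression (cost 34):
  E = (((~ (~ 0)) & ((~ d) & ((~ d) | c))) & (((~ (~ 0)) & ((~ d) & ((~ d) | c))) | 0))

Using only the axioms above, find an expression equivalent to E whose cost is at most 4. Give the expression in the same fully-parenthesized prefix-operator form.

(1) (((~ (~ 0)) & ((~ d) & ((~ d) | c))) & (((~ (~ 0)) & ((~ d) & ((~ d) | c))) | 0))  =[absorb_and →]=  ((~ (~ 0)) & ((~ d) & ((~ d) | c)))
(2) ((~ d) & ((~ d) | c))  =[absorb_and →]=  (~ d)    ⊢ ((~ (~ 0)) & (~ d))
(3) (~ (~ 0))  =[not_not →]=  0    ⊢ cost 4, within 4

(0 & (~ d))   [cost 4]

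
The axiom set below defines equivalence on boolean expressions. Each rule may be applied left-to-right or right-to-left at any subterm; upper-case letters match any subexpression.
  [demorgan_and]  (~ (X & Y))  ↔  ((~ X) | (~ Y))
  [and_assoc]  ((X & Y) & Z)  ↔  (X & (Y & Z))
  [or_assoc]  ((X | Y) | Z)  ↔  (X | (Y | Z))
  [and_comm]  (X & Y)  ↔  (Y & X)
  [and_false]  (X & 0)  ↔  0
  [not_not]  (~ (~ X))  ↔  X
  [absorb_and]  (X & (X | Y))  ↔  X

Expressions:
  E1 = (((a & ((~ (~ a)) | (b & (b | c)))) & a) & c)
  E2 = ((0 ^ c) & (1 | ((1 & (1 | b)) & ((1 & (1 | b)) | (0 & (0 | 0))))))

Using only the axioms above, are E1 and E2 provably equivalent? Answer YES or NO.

All listed rules preserve value, hence provable equivalence implies equal values everywhere; look for a separating assignment.
a=0, b=0, c=1 gives E1 ↦ 0, E2 ↦ 1; values differ ⇒ not provably equivalent.

NO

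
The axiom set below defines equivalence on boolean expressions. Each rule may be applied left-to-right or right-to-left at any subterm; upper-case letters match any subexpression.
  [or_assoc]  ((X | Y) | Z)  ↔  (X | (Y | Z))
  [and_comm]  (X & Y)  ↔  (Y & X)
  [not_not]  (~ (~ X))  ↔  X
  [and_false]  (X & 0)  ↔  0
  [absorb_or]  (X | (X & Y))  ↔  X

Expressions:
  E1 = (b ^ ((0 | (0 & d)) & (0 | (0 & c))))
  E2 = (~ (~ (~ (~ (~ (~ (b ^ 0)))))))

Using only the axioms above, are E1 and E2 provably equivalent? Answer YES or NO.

1. [absorb_or →] (0 | (0 & c))  →  0;  E1 = (b ^ ((0 | (0 & d)) & 0))
2. [absorb_or →] (0 | (0 & d))  →  0;  E1 = (b ^ (0 & 0))
3. [and_false →] (0 & 0)  →  0;  E1 = (b ^ 0)
4. [not_not ←] (b ^ 0)  →  (~ (~ (b ^ 0)))
5. [not_not ←] (~ (~ (b ^ 0)))  →  (~ (~ (~ (~ (b ^ 0)))))
6. [not_not ←] (~ (~ (b ^ 0)))  →  (~ (~ (~ (~ (b ^ 0)))));  this is E2

YES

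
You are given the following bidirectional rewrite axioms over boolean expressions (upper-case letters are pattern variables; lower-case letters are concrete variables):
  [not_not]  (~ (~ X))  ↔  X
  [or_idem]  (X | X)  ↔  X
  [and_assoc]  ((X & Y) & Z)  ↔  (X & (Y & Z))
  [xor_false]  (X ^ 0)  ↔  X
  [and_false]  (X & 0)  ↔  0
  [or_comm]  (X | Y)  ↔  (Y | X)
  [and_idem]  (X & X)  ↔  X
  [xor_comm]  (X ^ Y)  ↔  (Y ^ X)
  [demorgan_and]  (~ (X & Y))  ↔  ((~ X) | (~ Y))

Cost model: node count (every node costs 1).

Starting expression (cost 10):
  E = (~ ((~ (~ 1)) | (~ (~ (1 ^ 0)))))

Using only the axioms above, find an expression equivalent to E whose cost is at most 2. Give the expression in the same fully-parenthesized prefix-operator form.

(~ 1)   [cost 2]

step 1: xor_false (→) rewrites (1 ^ 0) into 1, now (~ ((~ (~ 1)) | (~ (~ 1))))
step 2: or_idem (→) rewrites ((~ (~ 1)) | (~ (~ 1))) into (~ (~ 1)), now (~ (~ (~ 1)))
step 3: not_not (→) rewrites (~ (~ 1)) into 1, reaching cost 2 (bound 2)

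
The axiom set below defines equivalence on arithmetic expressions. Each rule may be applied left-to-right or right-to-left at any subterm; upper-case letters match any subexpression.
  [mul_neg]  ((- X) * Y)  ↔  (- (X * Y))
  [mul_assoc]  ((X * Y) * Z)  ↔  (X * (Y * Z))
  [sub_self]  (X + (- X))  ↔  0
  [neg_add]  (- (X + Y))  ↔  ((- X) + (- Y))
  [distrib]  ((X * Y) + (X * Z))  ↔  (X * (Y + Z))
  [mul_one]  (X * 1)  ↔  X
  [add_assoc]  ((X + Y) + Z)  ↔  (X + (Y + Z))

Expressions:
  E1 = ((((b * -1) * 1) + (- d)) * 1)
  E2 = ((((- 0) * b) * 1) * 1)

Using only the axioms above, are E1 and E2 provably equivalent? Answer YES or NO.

NO

All listed rules preserve value, hence provable equivalence implies equal values everywhere; look for a separating assignment.
b=0, d=1 gives E1 ↦ -1, E2 ↦ 0; values differ ⇒ not provably equivalent.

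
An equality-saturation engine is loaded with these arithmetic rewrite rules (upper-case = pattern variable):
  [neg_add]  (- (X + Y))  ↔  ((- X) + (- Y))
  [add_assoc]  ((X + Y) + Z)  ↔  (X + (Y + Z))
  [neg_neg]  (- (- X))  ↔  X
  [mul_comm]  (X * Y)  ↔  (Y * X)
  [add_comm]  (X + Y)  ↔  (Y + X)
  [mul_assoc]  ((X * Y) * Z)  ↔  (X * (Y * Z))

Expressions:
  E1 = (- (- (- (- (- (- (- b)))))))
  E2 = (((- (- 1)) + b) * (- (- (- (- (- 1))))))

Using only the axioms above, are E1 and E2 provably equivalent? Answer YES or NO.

NO

The axioms are sound identities: if E1 ↔* E2 then E1 and E2 evaluate identically under any assignment.
Under b=0: E1 evaluates to 0, E2 to -1. Distinct ⇒ no rewrite sequence connects them.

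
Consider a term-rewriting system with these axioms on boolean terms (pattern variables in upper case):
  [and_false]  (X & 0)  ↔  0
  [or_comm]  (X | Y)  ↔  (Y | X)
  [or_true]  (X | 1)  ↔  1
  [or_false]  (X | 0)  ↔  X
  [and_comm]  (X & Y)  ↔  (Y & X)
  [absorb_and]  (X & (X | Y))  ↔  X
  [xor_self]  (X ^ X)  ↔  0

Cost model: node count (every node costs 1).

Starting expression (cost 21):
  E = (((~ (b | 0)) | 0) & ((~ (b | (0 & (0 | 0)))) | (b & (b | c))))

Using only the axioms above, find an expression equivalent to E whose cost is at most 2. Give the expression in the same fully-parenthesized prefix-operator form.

(1) (0 & (0 | 0))  =[absorb_and →]=  0    ⊢ (((~ (b | 0)) | 0) & ((~ (b | 0)) | (b & (b | c))))
(2) ((~ (b | 0)) | 0)  =[or_false →]=  (~ (b | 0))    ⊢ ((~ (b | 0)) & ((~ (b | 0)) | (b & (b | c))))
(3) (b & (b | c))  =[absorb_and →]=  b    ⊢ ((~ (b | 0)) & ((~ (b | 0)) | b))
(4) ((~ (b | 0)) & ((~ (b | 0)) | b))  =[absorb_and →]=  (~ (b | 0))
(5) (b | 0)  =[or_false →]=  b    ⊢ cost 2, within 2

(~ b)   [cost 2]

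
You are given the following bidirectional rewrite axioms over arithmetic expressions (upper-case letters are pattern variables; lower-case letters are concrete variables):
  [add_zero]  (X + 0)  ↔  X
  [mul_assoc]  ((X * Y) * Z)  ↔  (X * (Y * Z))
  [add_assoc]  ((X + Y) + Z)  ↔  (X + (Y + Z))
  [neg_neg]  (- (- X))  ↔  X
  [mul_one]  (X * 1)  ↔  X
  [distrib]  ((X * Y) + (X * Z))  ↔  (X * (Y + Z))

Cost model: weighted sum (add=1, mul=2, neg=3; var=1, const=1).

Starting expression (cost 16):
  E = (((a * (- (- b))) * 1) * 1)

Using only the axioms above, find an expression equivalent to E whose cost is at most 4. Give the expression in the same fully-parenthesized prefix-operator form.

(a * b)   [cost 4]

step 1: neg_neg (→) rewrites (- (- b)) into b, now (((a * b) * 1) * 1)
step 2: mul_one (→) rewrites (((a * b) * 1) * 1) into ((a * b) * 1)
step 3: mul_one (→) rewrites ((a * b) * 1) into (a * b), reaching cost 4 (bound 4)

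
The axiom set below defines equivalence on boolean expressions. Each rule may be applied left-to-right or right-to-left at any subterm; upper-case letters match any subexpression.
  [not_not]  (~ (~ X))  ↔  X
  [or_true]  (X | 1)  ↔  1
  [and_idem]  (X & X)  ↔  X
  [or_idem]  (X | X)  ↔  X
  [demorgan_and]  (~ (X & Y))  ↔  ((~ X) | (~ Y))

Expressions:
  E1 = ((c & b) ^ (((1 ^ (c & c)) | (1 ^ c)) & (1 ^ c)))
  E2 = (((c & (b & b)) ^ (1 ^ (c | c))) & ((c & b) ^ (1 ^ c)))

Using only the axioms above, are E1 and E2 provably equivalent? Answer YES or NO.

YES

1. [and_idem →] (c & c)  →  c;  E1 = ((c & b) ^ (((1 ^ c) | (1 ^ c)) & (1 ^ c)))
2. [or_idem →] ((1 ^ c) | (1 ^ c))  →  (1 ^ c);  E1 = ((c & b) ^ ((1 ^ c) & (1 ^ c)))
3. [and_idem →] ((1 ^ c) & (1 ^ c))  →  (1 ^ c);  E1 = ((c & b) ^ (1 ^ c))
4. [and_idem ←] ((c & b) ^ (1 ^ c))  →  (((c & b) ^ (1 ^ c)) & ((c & b) ^ (1 ^ c)))
5. [and_idem ←] b  →  (b & b);  E1 = (((c & (b & b)) ^ (1 ^ c)) & ((c & b) ^ (1 ^ c)))
6. [or_idem ←] c  →  (c | c);  this is E2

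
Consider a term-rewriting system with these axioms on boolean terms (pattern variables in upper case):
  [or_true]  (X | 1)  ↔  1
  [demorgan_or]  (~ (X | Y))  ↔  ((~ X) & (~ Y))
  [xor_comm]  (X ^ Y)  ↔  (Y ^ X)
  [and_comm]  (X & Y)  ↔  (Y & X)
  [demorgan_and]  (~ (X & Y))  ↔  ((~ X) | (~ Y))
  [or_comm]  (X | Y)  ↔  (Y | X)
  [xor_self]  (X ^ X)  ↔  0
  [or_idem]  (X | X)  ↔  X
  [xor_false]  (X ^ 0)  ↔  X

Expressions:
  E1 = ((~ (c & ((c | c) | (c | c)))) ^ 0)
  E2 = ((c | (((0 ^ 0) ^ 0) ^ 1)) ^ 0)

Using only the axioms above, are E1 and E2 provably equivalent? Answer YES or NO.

Every axiom is a valid identity, so a rewrite proof would force E1 and E2 to agree under every assignment.
At c=1: E1 = 0 but E2 = 1; they differ, so no derivation exists.

NO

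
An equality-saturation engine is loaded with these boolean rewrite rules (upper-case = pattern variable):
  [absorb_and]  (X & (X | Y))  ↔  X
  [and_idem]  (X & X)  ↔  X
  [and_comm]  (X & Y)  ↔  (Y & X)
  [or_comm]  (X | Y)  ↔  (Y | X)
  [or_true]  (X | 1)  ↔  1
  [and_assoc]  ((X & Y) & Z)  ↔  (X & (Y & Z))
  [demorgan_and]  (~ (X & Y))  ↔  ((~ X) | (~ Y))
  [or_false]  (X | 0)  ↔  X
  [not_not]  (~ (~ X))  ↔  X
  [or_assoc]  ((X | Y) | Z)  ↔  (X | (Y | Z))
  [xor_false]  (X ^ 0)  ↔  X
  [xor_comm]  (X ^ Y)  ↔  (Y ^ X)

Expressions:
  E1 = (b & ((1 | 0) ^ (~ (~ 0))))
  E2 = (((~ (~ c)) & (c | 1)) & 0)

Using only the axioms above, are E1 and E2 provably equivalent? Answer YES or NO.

NO

Every axiom is a valid identity, so a rewrite proof would force E1 and E2 to agree under every assignment.
At b=1, c=0: E1 = 1 but E2 = 0; they differ, so no derivation exists.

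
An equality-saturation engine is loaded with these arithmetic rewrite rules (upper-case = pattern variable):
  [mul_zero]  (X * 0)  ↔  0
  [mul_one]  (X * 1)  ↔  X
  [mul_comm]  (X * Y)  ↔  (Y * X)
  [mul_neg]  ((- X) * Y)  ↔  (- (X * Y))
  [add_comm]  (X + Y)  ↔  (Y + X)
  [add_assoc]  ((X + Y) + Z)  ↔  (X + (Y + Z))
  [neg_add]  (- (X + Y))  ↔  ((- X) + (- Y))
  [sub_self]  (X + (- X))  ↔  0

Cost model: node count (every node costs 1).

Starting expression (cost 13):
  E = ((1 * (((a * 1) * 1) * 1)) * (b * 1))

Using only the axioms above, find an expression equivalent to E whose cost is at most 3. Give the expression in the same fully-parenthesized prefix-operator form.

step 1: mul_one (→) rewrites (((a * 1) * 1) * 1) into ((a * 1) * 1), now ((1 * ((a * 1) * 1)) * (b * 1))
step 2: mul_comm (→) rewrites ((1 * ((a * 1) * 1)) * (b * 1)) into ((b * 1) * (1 * ((a * 1) * 1)))
step 3: mul_one (→) rewrites ((a * 1) * 1) into (a * 1), now ((b * 1) * (1 * (a * 1)))
step 4: mul_one (→) rewrites (b * 1) into b, now (b * (1 * (a * 1)))
step 5: mul_comm (→) rewrites (b * (1 * (a * 1))) into ((1 * (a * 1)) * b)
step 6: mul_one (→) rewrites (a * 1) into a, now ((1 * a) * b)
step 7: mul_comm (→) rewrites (1 * a) into (a * 1), now ((a * 1) * b)
step 8: mul_one (→) rewrites (a * 1) into a, reaching cost 3 (bound 3)

(a * b)   [cost 3]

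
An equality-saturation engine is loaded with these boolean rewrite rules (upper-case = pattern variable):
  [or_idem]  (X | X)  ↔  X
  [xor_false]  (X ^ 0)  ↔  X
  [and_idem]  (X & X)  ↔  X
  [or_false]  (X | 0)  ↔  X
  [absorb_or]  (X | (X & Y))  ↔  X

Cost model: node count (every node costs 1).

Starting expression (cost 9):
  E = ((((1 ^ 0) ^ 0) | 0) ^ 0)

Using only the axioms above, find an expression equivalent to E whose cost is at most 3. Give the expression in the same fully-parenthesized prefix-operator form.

(1 ^ 0)   [cost 3]

(1) (((1 ^ 0) ^ 0) | 0)  =[or_false →]=  ((1 ^ 0) ^ 0)    ⊢ (((1 ^ 0) ^ 0) ^ 0)
(2) ((1 ^ 0) ^ 0)  =[xor_false →]=  (1 ^ 0)    ⊢ ((1 ^ 0) ^ 0)
(3) (1 ^ 0)  =[xor_false →]=  1    ⊢ cost 3, within 3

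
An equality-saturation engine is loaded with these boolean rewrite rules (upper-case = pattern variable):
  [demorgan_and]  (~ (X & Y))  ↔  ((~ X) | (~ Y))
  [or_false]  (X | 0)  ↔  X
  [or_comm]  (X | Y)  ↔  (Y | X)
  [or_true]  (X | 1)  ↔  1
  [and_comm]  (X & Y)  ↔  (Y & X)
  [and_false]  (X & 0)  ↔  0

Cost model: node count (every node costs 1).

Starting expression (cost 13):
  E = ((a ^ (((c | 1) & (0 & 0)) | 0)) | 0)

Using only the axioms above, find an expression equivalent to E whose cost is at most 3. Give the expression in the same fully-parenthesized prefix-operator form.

(a ^ 0)   [cost 3]

step 1: or_false (→) rewrites (((c | 1) & (0 & 0)) | 0) into ((c | 1) & (0 & 0)), now ((a ^ ((c | 1) & (0 & 0))) | 0)
step 2: and_false (→) rewrites (0 & 0) into 0, now ((a ^ ((c | 1) & 0)) | 0)
step 3: or_true (→) rewrites (c | 1) into 1, now ((a ^ (1 & 0)) | 0)
step 4: or_false (→) rewrites ((a ^ (1 & 0)) | 0) into (a ^ (1 & 0))
step 5: and_false (→) rewrites (1 & 0) into 0, reaching cost 3 (bound 3)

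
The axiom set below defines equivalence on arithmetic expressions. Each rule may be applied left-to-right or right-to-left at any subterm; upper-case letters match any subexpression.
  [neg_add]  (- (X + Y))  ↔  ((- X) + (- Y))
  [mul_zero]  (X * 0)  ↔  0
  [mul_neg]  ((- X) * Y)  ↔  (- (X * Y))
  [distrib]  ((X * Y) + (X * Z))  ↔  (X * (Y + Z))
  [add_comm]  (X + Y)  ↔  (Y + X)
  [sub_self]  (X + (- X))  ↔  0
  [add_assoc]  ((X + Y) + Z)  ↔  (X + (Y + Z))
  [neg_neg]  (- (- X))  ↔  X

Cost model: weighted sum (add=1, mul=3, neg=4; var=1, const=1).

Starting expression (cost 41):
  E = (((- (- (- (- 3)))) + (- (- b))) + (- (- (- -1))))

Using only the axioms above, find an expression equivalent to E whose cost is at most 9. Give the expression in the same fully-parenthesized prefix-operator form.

((3 + b) + (- -1))   [cost 9]

(1) (- (- (- 3)))  =[neg_neg →]=  (- 3)    ⊢ (((- (- 3)) + (- (- b))) + (- (- (- -1))))
(2) (- (- -1))  =[neg_neg →]=  -1    ⊢ (((- (- 3)) + (- (- b))) + (- -1))
(3) (- (- 3))  =[neg_neg →]=  3    ⊢ ((3 + (- (- b))) + (- -1))
(4) (- (- b))  =[neg_neg →]=  b    ⊢ cost 9, within 9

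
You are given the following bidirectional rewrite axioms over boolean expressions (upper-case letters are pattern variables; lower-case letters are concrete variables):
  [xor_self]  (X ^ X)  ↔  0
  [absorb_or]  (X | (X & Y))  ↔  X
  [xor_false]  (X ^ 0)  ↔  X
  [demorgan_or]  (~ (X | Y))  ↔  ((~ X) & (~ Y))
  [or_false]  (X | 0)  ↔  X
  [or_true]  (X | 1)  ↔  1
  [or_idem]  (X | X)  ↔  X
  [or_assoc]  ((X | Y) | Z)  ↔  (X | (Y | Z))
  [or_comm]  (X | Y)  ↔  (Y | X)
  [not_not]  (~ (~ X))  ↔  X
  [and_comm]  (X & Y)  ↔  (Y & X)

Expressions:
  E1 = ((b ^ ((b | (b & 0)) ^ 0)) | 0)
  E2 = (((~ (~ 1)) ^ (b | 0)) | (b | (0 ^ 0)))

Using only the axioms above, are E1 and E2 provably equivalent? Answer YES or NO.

The axioms are sound identities: if E1 ↔* E2 then E1 and E2 evaluate identically under any assignment.
Under b=0: E1 evaluates to 0, E2 to 1. Distinct ⇒ no rewrite sequence connects them.

NO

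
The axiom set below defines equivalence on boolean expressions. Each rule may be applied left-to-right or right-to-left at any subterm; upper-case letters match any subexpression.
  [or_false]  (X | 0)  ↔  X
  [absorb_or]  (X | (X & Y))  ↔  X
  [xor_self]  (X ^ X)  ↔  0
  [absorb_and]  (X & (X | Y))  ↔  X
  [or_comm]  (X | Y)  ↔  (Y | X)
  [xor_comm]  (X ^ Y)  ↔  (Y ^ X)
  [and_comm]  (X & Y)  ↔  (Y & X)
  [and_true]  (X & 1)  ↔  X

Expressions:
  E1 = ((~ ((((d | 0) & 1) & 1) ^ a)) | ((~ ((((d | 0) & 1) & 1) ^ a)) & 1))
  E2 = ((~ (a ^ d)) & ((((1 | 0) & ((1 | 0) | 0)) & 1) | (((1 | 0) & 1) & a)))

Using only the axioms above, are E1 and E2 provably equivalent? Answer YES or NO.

YES

1. [absorb_or →] ((~ ((((d | 0) & 1) & 1) ^ a)) | ((~ ((((d | 0) & 1) & 1) ^ a)) & 1))  →  (~ ((((d | 0) & 1) & 1) ^ a))
2. [and_true →] (((d | 0) & 1) & 1)  →  ((d | 0) & 1);  E1 = (~ (((d | 0) & 1) ^ a))
3. [or_false →] (d | 0)  →  d;  E1 = (~ ((d & 1) ^ a))
4. [and_true →] (d & 1)  →  d;  E1 = (~ (d ^ a))
5. [and_true ←] (~ (d ^ a))  →  ((~ (d ^ a)) & 1)
6. [or_false ←] 1  →  (1 | 0);  E1 = ((~ (d ^ a)) & (1 | 0))
7. [absorb_or ←] (1 | 0)  →  ((1 | 0) | ((1 | 0) & a));  E1 = ((~ (d ^ a)) & ((1 | 0) | ((1 | 0) & a)))
8. [and_true ←] (1 | 0)  →  ((1 | 0) & 1);  E1 = ((~ (d ^ a)) & ((1 | 0) | (((1 | 0) & 1) & a)))
9. [xor_comm →] (d ^ a)  →  (a ^ d);  E1 = ((~ (a ^ d)) & ((1 | 0) | (((1 | 0) & 1) & a)))
10. [absorb_and ←] (1 | 0)  →  ((1 | 0) & ((1 | 0) | 0));  E1 = ((~ (a ^ d)) & (((1 | 0) & ((1 | 0) | 0)) | (((1 | 0) & 1) & a)))
11. [and_true ←] ((1 | 0) & ((1 | 0) | 0))  →  (((1 | 0) & ((1 | 0) | 0)) & 1);  this is E2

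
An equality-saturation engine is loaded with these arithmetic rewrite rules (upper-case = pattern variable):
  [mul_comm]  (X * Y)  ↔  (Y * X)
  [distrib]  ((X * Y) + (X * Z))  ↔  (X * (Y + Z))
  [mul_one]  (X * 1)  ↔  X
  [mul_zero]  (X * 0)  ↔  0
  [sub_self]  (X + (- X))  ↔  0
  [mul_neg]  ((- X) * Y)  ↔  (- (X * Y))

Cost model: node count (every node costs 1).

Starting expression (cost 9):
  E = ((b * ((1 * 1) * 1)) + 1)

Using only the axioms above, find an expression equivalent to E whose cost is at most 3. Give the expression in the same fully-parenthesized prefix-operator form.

(b + 1)   [cost 3]

(1) (1 * 1)  =[mul_one →]=  1    ⊢ ((b * (1 * 1)) + 1)
(2) (1 * 1)  =[mul_one →]=  1    ⊢ ((b * 1) + 1)
(3) (b * 1)  =[mul_one →]=  b    ⊢ cost 3, within 3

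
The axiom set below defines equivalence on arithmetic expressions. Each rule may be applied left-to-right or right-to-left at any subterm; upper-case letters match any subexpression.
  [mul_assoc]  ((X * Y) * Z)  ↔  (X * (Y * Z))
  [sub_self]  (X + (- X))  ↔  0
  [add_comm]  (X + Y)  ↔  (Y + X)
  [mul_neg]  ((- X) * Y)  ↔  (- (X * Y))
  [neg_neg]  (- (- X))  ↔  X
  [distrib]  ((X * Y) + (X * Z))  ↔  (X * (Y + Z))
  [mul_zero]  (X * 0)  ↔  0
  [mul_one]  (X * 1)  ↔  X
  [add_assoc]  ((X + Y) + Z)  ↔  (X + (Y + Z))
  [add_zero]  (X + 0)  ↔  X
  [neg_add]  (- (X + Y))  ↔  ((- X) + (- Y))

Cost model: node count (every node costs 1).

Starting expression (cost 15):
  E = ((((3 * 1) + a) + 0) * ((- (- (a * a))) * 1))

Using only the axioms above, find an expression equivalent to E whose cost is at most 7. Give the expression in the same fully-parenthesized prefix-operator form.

(1) (- (- (a * a)))  =[neg_neg →]=  (a * a)    ⊢ ((((3 * 1) + a) + 0) * ((a * a) * 1))
(2) (3 * 1)  =[mul_one →]=  3    ⊢ (((3 + a) + 0) * ((a * a) * 1))
(3) ((3 + a) + 0)  =[add_zero →]=  (3 + a)    ⊢ ((3 + a) * ((a * a) * 1))
(4) ((a * a) * 1)  =[mul_one →]=  (a * a)    ⊢ cost 7, within 7

((3 + a) * (a * a))   [cost 7]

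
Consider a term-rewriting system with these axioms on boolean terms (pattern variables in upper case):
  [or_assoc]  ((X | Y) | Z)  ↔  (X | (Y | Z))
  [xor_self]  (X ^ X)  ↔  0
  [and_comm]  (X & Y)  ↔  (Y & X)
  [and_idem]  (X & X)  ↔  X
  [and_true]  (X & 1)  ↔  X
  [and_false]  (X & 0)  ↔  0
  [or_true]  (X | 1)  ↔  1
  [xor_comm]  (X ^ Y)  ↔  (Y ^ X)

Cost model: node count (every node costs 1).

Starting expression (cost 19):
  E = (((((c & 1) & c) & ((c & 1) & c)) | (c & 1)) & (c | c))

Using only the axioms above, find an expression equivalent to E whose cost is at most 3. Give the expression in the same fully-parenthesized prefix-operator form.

step 1: and_idem (→) rewrites (((c & 1) & c) & ((c & 1) & c)) into ((c & 1) & c), now ((((c & 1) & c) | (c & 1)) & (c | c))
step 2: and_true (→) rewrites (c & 1) into c, now ((((c & 1) & c) | c) & (c | c))
step 3: and_true (→) rewrites (c & 1) into c, now (((c & c) | c) & (c | c))
step 4: and_idem (→) rewrites (c & c) into c, now ((c | c) & (c | c))
step 5: and_idem (→) rewrites ((c | c) & (c | c)) into (c | c), reaching cost 3 (bound 3)

(c | c)   [cost 3]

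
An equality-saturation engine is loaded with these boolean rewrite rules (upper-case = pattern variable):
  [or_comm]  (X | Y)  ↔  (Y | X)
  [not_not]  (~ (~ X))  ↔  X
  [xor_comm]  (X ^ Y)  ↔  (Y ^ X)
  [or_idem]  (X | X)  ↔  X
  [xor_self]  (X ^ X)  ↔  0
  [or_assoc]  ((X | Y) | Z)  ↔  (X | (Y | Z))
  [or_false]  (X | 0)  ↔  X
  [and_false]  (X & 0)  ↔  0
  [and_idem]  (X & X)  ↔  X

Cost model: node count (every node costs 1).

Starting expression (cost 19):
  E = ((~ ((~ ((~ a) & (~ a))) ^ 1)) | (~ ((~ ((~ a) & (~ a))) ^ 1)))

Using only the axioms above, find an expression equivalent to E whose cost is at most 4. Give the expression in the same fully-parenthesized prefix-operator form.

(~ (a ^ 1))   [cost 4]

step 1: or_idem (→) rewrites ((~ ((~ ((~ a) & (~ a))) ^ 1)) | (~ ((~ ((~ a) & (~ a))) ^ 1))) into (~ ((~ ((~ a) & (~ a))) ^ 1))
step 2: and_idem (→) rewrites ((~ a) & (~ a)) into (~ a), now (~ ((~ (~ a)) ^ 1))
step 3: not_not (→) rewrites (~ (~ a)) into a, reaching cost 4 (bound 4)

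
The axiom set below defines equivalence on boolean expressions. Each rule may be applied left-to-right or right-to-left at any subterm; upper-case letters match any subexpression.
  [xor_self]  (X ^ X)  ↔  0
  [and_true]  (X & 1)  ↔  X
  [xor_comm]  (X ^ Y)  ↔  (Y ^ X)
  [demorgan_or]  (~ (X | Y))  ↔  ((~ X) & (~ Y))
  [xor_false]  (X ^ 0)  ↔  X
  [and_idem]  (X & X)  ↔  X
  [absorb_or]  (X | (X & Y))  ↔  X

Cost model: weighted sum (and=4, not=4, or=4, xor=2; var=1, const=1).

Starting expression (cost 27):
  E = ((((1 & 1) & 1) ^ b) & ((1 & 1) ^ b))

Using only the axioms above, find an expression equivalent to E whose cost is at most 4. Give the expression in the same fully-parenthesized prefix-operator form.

1. [and_idem →] (1 & 1)  →  1;  E = (((1 & 1) ^ b) & ((1 & 1) ^ b))
2. [and_idem →] (((1 & 1) ^ b) & ((1 & 1) ^ b))  →  ((1 & 1) ^ b)
3. [and_true →] (1 & 1)  →  1;  cost 4 ≤ 4, done

(1 ^ b)   [cost 4]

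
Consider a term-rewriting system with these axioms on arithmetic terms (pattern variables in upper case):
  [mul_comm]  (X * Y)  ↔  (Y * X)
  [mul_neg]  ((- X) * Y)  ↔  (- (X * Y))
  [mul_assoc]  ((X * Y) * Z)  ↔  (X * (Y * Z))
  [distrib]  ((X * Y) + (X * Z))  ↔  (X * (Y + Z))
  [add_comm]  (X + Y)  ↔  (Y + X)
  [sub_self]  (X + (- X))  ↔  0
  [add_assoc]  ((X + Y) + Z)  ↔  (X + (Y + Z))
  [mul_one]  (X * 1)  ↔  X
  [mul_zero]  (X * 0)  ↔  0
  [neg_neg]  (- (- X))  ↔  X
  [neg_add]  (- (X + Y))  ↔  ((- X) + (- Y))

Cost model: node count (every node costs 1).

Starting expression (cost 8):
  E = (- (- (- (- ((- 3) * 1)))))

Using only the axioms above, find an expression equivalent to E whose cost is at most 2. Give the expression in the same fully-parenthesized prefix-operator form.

(- 3)   [cost 2]

1. [mul_one →] ((- 3) * 1)  →  (- 3);  E = (- (- (- (- (- 3)))))
2. [neg_neg →] (- (- 3))  →  3;  E = (- (- (- 3)))
3. [neg_neg →] (- (- 3))  →  3;  cost 2 ≤ 2, done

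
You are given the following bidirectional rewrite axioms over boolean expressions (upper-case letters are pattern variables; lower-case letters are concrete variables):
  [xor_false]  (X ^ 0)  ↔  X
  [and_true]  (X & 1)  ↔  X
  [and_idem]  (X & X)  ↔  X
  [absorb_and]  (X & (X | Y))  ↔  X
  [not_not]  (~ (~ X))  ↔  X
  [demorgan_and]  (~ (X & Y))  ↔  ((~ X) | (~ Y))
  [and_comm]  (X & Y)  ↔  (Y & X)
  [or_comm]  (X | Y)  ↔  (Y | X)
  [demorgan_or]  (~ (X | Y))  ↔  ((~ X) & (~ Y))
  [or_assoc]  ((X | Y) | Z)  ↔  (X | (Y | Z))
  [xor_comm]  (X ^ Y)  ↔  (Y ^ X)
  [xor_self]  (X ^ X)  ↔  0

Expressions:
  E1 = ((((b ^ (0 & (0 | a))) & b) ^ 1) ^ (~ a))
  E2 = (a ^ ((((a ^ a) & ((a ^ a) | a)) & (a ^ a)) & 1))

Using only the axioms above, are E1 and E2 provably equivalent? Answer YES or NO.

NO

The axioms are sound identities: if E1 ↔* E2 then E1 and E2 evaluate identically under any assignment.
Under a=0, b=1: E1 evaluates to 1, E2 to 0. Distinct ⇒ no rewrite sequence connects them.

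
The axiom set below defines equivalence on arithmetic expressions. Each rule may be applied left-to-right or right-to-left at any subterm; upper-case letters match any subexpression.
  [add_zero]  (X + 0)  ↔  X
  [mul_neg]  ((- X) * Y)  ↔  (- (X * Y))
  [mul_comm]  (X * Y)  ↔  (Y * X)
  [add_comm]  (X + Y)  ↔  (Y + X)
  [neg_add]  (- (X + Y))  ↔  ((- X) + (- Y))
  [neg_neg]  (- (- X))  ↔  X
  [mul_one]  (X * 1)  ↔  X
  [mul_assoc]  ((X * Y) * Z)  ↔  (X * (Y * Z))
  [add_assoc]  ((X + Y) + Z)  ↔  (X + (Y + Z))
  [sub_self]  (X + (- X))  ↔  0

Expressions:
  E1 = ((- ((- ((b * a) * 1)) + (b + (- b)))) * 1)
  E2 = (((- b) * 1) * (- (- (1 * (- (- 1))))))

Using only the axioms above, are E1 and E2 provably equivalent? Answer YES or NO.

NO

Every axiom is a valid identity, so a rewrite proof would force E1 and E2 to agree under every assignment.
At a=0, b=1: E1 = 0 but E2 = -1; they differ, so no derivation exists.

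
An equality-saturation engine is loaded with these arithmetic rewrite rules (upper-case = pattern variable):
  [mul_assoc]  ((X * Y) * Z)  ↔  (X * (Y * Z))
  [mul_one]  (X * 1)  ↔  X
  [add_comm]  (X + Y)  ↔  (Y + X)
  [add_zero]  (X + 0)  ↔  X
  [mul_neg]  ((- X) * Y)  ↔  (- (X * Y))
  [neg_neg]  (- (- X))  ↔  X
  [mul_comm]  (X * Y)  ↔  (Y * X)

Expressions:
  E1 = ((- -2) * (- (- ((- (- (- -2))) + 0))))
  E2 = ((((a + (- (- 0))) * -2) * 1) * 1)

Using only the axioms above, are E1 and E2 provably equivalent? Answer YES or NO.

NO

Every axiom is a valid identity, so a rewrite proof would force E1 and E2 to agree under every assignment.
At a=0: E1 = 4 but E2 = 0; they differ, so no derivation exists.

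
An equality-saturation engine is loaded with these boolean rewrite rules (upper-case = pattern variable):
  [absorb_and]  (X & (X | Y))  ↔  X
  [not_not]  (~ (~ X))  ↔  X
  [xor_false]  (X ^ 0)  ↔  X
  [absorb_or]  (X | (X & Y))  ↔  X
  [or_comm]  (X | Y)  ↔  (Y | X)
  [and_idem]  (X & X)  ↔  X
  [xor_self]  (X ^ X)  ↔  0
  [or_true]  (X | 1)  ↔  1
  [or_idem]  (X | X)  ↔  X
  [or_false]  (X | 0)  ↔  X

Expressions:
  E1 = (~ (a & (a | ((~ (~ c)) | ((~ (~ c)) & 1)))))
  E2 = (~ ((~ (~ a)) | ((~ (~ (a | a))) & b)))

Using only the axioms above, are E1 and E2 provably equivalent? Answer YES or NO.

(1) ((~ (~ c)) | ((~ (~ c)) & 1))  =[absorb_or →]=  (~ (~ c))    ⊢ (~ (a & (a | (~ (~ c)))))
(2) (~ (~ c))  =[not_not →]=  c    ⊢ (~ (a & (a | c)))
(3) (a & (a | c))  =[absorb_and →]=  a    ⊢ (~ a)
(4) a  =[not_not ←]=  (~ (~ a))    ⊢ (~ (~ (~ a)))
(5) (~ (~ a))  =[absorb_or ←]=  ((~ (~ a)) | ((~ (~ a)) & b))    ⊢ (~ ((~ (~ a)) | ((~ (~ a)) & b)))
(6) a  =[or_idem ←]=  (a | a)    ⊢ E2

YES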